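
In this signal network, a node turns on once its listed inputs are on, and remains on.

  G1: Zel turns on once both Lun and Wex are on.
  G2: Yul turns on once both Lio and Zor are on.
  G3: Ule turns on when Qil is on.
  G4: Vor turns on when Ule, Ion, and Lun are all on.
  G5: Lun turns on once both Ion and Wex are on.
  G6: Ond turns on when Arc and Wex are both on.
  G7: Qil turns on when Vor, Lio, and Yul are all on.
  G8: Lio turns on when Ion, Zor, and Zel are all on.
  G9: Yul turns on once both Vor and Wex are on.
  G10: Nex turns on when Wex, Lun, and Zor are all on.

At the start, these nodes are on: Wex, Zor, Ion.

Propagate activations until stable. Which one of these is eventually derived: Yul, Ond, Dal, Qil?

Yul

G5: Ion and Wex on → Lun on.
Lun and Wex are on, so Zel turns on (G1).
Ion, Zor, and Zel are on, so Lio turns on (G8).
Lio and Zor are on, so Yul turns on (G2).
No rule produces Dal, and it is not given. Qil would need Vor, Lio, and Yul (G7), but Vor never turns on. Ond would need Arc and Wex (G6), but Arc never turns on.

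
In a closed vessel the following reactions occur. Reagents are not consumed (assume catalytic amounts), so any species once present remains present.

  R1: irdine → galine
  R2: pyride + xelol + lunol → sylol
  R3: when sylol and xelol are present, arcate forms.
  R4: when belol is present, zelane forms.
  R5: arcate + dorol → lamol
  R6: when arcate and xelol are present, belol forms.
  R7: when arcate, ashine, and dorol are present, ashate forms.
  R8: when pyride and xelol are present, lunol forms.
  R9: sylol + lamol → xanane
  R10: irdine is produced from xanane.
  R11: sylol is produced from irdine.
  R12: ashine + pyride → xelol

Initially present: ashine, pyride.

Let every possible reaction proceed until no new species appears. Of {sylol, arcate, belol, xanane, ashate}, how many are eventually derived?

ashine and pyride present → xelol forms (R12).
pyride and xelol present → lunol forms (R8).
pyride, xelol, and lunol present → sylol forms (R2).
sylol and xelol present → arcate forms (R3).
arcate and xelol present → belol forms (R6).
sylol: reached.
arcate: reached.
belol: reached.
xanane would need sylol and lamol (R9), but lamol never forms.
ashate would need arcate, ashine, and dorol (R7), but dorol never forms.
Reached: sylol, arcate, and belol — 3 of the 5.

3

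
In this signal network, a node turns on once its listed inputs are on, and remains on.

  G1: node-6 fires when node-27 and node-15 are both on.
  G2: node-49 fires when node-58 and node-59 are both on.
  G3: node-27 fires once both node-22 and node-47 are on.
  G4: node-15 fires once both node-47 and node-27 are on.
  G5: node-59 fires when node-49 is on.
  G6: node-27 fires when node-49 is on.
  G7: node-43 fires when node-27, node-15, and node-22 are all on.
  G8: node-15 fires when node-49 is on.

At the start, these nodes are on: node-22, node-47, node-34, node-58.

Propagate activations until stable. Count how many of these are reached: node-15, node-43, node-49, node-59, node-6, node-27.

4

G3: node-22 and node-47 on → node-27 on.
G4: node-47 and node-27 on → node-15 on.
node-27, node-15, and node-22 are on, so node-43 fires (G7).
G1: node-27 and node-15 on → node-6 on.
node-15: reached.
node-43: reached.
node-49 would need node-58 and node-59 (G2), but node-59 never turns on.
node-59 would need node-49 (G5), but node-49 never turns on.
node-6: reached.
node-27: reached.
Reached: node-15, node-43, node-6, and node-27 — 4 of the 6.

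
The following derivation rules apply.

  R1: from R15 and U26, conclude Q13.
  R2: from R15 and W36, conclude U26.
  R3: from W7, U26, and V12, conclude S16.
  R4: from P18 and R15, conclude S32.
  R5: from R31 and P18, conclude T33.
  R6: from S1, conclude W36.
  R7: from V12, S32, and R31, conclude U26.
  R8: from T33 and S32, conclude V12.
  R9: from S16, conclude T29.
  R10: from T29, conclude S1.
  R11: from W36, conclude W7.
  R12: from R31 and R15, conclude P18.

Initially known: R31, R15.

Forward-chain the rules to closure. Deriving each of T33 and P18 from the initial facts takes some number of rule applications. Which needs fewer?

P18

P18: From R31 and R15, R12 gives P18. [1 rule application]
T33: R31 and R15 hold, so P18 follows (R12). From R31 and P18, R5 gives T33. [2 rule applications]
P18 needs fewer.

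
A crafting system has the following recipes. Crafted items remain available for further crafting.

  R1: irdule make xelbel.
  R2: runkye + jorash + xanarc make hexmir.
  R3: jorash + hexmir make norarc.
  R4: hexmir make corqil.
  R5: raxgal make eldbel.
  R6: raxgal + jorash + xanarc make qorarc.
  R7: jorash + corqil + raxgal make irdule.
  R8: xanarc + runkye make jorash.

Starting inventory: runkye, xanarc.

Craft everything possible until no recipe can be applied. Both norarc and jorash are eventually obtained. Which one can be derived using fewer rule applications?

jorash: xanarc + runkye → jorash (R8). [1 rule application]
norarc: Using R8, xanarc and runkye make jorash. Using R2, runkye, jorash, and xanarc make hexmir. jorash + hexmir → norarc (R3). [3 rule applications]
jorash needs fewer.

jorash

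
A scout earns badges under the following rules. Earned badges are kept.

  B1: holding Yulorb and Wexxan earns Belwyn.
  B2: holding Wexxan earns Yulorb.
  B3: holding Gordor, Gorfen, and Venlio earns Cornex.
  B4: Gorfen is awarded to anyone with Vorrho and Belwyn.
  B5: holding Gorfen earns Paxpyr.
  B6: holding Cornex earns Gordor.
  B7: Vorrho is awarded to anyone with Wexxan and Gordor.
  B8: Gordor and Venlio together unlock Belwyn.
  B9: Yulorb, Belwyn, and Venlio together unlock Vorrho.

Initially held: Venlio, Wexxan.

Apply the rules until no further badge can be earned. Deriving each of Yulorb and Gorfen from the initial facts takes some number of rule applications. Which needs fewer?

Yulorb

Yulorb: With Wexxan, Yulorb is earned (B2). [1 rule application]
Gorfen: With Wexxan, Yulorb is earned (B2). With Yulorb and Wexxan, Belwyn is earned (B1). With Yulorb, Belwyn, and Venlio, Vorrho is earned (B9). With Vorrho and Belwyn, Gorfen is earned (B4). [4 rule applications]
Yulorb needs fewer.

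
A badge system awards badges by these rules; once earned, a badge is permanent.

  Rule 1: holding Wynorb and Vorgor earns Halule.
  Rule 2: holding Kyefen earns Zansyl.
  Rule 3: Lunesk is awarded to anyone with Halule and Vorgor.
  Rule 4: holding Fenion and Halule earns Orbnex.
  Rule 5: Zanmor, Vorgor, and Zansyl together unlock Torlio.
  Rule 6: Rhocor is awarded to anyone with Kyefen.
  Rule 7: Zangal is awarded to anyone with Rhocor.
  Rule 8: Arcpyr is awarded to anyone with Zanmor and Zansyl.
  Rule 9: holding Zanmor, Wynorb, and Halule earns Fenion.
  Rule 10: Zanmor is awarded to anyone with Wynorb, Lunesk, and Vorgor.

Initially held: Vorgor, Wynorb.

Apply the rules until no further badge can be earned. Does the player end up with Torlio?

Torlio would need Zanmor, Vorgor, and Zansyl (Rule 5), but Zansyl is never earned.

No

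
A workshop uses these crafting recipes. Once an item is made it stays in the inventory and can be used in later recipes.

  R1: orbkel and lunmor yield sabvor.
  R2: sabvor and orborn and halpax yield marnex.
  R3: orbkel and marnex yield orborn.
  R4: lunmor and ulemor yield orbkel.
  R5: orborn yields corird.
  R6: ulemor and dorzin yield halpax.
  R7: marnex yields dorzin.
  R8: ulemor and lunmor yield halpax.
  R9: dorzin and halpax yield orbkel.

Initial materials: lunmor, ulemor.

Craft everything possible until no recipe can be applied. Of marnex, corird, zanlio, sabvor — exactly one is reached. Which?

lunmor and ulemor → orbkel (R4).
orbkel and lunmor → sabvor (R1).
marnex would need sabvor, orborn, and halpax (R2), but orborn is never obtained. corird would need orborn (R5), but orborn is never obtained. No rule produces zanlio, and it is not given.

sabvor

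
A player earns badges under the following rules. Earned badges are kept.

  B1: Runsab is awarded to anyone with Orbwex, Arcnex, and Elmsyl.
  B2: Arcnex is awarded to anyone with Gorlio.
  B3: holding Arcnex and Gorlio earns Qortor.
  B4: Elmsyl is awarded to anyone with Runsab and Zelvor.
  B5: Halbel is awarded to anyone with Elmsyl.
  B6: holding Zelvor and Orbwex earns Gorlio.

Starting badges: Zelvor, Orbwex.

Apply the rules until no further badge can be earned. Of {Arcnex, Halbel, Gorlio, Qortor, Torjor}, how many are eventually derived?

3

With Zelvor and Orbwex, Gorlio is earned (B6).
With Gorlio, Arcnex is earned (B2).
With Arcnex and Gorlio, Qortor is earned (B3).
Arcnex: reached.
Halbel would need Elmsyl (B5), but Elmsyl is never earned.
Gorlio: reached.
Qortor: reached.
No rule produces Torjor, and it is not given.
Reached: Arcnex, Gorlio, and Qortor — 3 of the 5.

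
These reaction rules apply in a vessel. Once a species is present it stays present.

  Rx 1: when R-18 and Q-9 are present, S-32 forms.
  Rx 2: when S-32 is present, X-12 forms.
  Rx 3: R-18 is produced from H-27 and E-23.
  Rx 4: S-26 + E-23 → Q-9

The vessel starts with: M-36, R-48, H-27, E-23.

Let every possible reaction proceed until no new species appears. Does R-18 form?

H-27 and E-23 present → R-18 forms (Rx 3).

Yes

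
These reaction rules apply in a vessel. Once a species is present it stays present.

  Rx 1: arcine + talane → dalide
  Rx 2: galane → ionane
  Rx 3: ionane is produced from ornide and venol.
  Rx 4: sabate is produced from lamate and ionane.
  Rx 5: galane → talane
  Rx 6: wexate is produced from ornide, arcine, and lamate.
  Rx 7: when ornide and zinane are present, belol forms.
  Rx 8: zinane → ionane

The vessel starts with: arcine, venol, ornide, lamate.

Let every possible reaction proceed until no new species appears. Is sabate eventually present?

Yes

ornide and venol present → ionane forms (Rx 3).
lamate and ionane present → sabate forms (Rx 4).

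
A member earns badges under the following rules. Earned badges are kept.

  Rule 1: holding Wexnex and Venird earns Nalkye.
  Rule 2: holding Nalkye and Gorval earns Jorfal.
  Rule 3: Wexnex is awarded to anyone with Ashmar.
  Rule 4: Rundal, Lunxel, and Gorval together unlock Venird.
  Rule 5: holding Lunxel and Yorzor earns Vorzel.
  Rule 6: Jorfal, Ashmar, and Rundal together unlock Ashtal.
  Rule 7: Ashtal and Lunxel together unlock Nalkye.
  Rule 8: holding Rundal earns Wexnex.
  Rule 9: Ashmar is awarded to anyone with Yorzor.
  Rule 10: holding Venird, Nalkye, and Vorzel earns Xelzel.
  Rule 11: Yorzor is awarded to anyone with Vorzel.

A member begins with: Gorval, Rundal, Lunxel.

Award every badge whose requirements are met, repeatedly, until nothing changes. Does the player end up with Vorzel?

Vorzel would need Lunxel and Yorzor (Rule 5), but Yorzor is never earned.

No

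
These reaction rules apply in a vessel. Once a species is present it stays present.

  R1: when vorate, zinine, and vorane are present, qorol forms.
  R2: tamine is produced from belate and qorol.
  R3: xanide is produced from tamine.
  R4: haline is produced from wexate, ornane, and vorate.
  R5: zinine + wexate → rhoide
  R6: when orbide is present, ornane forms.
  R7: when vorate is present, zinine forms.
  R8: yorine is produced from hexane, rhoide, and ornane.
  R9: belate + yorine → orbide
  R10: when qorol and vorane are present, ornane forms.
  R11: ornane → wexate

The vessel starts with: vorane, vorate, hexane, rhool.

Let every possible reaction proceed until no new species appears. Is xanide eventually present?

No

xanide would need tamine (R3), but tamine never forms.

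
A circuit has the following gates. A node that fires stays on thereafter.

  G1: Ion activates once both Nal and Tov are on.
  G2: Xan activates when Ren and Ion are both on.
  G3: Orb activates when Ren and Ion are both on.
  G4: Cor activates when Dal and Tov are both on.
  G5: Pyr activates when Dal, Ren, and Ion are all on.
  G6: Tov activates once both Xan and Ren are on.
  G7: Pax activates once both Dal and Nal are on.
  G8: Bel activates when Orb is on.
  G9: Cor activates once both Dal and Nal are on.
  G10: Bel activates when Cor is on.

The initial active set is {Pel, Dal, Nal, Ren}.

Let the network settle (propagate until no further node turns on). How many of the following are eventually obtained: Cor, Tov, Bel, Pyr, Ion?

G9: Dal and Nal on → Cor on.
G10: Cor on → Bel on.
Cor: reached.
Tov would need Xan and Ren (G6), but Xan never turns on.
Bel: reached.
Pyr would need Dal, Ren, and Ion (G5), but Ion never turns on.
Ion would need Nal and Tov (G1), but Tov never turns on.
Reached: Cor and Bel — 2 of the 5.

2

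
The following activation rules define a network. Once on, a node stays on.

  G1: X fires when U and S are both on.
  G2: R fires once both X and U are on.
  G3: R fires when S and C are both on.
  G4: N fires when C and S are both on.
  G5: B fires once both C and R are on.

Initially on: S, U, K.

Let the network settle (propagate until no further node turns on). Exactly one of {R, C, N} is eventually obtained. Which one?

U and S are on, so X fires (G1).
X and U are on, so R fires (G2).
No rule produces C, and it is not given. N would need C and S (G4), but C never turns on.

R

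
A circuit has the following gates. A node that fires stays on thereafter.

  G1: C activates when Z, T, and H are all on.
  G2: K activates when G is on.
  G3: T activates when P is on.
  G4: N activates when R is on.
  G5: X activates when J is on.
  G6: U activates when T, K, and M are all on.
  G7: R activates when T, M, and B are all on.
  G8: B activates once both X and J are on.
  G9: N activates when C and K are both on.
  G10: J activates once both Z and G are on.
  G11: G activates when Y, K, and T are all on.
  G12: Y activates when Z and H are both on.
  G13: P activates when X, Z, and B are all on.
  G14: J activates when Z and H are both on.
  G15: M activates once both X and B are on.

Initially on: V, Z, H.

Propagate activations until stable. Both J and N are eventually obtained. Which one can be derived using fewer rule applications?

J: Z and H are on, so J activates (G14). [1 rule application]
N: G14: Z and H on → J on. J is on, so X activates (G5). X and J are on, so B activates (G8). G15: X and B on → M on. X, Z, and B are on, so P activates (G13). G3: P on → T on. T, M, and B are on, so R activates (G7). R is on, so N activates (G4). [8 rule applications]
J needs fewer.

J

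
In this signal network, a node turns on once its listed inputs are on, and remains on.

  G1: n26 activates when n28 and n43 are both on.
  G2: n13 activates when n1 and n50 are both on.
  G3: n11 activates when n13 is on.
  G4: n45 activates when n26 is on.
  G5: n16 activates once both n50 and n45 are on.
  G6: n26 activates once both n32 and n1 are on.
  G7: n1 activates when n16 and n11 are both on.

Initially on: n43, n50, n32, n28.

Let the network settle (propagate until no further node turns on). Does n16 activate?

n28 and n43 are on, so n26 activates (G1).
n26 is on, so n45 activates (G4).
n50 and n45 are on, so n16 activates (G5).

Yes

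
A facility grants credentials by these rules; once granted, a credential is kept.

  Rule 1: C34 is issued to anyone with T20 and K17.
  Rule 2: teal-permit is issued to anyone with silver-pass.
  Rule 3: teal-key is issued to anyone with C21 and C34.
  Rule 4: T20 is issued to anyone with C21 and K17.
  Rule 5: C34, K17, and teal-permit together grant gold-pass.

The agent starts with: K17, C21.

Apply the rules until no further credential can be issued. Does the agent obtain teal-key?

Holding C21 and K17 grants T20 (Rule 4).
Holding T20 and K17 grants C34 (Rule 1).
Holding C21 and C34 grants teal-key (Rule 3).

Yes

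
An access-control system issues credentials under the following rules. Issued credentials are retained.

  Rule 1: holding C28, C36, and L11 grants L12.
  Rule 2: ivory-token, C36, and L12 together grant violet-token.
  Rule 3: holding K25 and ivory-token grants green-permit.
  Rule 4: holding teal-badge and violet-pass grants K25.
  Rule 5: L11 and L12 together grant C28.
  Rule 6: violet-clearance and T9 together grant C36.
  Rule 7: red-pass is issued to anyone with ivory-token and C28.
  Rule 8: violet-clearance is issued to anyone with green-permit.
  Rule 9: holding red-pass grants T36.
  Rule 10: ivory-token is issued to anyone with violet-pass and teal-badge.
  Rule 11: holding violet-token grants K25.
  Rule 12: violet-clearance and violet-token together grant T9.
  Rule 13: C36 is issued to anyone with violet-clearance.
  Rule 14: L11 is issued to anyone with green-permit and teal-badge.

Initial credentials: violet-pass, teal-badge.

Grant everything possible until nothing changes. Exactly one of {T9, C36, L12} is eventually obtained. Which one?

Holding teal-badge and violet-pass grants K25 (Rule 4).
Holding violet-pass and teal-badge grants ivory-token (Rule 10).
Holding K25 and ivory-token grants green-permit (Rule 3).
Holding green-permit grants violet-clearance (Rule 8).
Holding violet-clearance grants C36 (Rule 13).
L12 would need C28, C36, and L11 (Rule 1), but C28 is never granted. T9 would need violet-clearance and violet-token (Rule 12), but violet-token is never granted.

C36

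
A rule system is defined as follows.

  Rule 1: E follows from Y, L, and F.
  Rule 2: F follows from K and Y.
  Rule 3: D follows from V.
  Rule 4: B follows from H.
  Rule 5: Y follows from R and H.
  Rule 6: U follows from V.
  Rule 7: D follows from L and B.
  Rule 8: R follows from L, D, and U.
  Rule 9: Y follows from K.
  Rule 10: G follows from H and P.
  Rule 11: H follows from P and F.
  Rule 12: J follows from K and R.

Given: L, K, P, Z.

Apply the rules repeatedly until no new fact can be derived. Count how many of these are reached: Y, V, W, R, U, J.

1

K holds, so Y follows (Rule 9).
Y: reached.
No rule produces V, and it is not given.
No rule produces W, and it is not given.
R would need L, D, and U (Rule 8), but U is never established.
U would need V (Rule 6), but V is never established.
J would need K and R (Rule 12), but R is never established.
Reached: Y — 1 of the 6.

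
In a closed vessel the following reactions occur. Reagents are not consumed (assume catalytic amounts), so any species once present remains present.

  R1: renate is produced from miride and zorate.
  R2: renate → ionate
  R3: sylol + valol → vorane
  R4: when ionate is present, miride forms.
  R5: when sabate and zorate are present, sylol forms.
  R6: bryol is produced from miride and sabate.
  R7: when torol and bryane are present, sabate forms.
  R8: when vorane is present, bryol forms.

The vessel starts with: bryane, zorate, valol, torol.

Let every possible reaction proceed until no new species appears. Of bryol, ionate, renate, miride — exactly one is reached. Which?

torol and bryane present → sabate forms (R7).
sabate and zorate present → sylol forms (R5).
sylol and valol present → vorane forms (R3).
vorane present → bryol forms (R8).
renate would need miride and zorate (R1), but miride never forms. miride would need ionate (R4), but ionate never forms. ionate would need renate (R2), but renate never forms.

bryol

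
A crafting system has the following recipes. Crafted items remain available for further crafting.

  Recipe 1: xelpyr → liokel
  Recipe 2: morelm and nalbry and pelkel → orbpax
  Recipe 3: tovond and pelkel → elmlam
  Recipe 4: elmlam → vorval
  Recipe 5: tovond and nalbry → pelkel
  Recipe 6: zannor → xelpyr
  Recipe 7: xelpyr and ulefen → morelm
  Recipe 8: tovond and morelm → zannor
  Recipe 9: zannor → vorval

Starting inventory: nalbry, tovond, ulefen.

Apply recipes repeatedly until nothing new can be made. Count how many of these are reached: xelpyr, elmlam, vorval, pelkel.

3

Using Recipe 5, tovond and nalbry make pelkel.
tovond and pelkel → elmlam (Recipe 3).
Using Recipe 4, elmlam makes vorval.
xelpyr would need zannor (Recipe 6), but zannor is never obtained.
elmlam: reached.
vorval: reached.
pelkel: reached.
Reached: elmlam, vorval, and pelkel — 3 of the 4.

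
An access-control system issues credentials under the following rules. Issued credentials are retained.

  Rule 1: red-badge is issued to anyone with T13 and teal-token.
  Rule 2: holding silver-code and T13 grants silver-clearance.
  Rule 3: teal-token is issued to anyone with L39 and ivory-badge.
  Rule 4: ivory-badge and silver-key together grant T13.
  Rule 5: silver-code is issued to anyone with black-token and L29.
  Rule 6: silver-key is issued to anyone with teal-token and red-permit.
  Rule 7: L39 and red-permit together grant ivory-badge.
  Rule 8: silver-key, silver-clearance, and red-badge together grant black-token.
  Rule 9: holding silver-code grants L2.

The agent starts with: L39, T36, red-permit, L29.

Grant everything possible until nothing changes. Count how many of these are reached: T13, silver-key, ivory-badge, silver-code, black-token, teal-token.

4

Holding L39 and red-permit grants ivory-badge (Rule 7).
Holding L39 and ivory-badge grants teal-token (Rule 3).
Holding teal-token and red-permit grants silver-key (Rule 6).
Holding ivory-badge and silver-key grants T13 (Rule 4).
T13: reached.
silver-key: reached.
ivory-badge: reached.
silver-code would need black-token and L29 (Rule 5), but black-token is never granted.
black-token would need silver-key, silver-clearance, and red-badge (Rule 8), but silver-clearance is never granted.
teal-token: reached.
Reached: T13, silver-key, ivory-badge, and teal-token — 4 of the 6.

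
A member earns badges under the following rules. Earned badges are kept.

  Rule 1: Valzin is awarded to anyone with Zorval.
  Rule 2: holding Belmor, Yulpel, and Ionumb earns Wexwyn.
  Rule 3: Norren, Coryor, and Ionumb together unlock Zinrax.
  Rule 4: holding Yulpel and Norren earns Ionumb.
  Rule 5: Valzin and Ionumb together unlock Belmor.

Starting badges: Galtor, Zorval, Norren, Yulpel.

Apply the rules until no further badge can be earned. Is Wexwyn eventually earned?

With Zorval, Valzin is earned (Rule 1).
With Yulpel and Norren, Ionumb is earned (Rule 4).
With Valzin and Ionumb, Belmor is earned (Rule 5).
With Belmor, Yulpel, and Ionumb, Wexwyn is earned (Rule 2).

Yes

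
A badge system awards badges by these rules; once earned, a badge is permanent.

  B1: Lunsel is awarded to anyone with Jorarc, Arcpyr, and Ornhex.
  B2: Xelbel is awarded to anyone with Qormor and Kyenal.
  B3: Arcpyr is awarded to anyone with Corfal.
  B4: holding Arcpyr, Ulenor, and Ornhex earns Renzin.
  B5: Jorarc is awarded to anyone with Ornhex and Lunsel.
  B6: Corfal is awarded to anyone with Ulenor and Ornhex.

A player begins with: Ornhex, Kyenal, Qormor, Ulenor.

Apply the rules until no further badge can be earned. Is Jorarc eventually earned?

Jorarc would need Ornhex and Lunsel (B5), but Lunsel is never earned.

No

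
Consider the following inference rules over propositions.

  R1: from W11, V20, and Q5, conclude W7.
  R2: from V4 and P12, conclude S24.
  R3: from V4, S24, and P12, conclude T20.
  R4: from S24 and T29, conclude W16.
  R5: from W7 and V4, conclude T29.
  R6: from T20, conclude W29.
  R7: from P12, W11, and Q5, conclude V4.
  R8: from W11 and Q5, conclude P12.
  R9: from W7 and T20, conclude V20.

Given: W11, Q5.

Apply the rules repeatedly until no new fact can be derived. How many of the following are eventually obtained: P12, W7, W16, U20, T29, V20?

W11 and Q5 hold, so P12 follows (R8).
P12: reached.
W7 would need W11, V20, and Q5 (R1), but V20 is never established.
W16 would need S24 and T29 (R4), but T29 is never established.
No rule produces U20, and it is not given.
T29 would need W7 and V4 (R5), but W7 is never established.
V20 would need W7 and T20 (R9), but W7 is never established.
Reached: P12 — 1 of the 6.

1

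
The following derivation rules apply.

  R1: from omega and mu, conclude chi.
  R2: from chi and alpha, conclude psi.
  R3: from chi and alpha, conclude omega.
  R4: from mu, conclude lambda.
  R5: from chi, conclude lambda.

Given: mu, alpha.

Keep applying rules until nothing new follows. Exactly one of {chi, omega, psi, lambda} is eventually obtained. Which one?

mu holds, so lambda follows (R4).
chi would need omega and mu (R1), but omega is never established. psi would need chi and alpha (R2), but chi is never established. omega would need chi and alpha (R3), but chi is never established.

lambda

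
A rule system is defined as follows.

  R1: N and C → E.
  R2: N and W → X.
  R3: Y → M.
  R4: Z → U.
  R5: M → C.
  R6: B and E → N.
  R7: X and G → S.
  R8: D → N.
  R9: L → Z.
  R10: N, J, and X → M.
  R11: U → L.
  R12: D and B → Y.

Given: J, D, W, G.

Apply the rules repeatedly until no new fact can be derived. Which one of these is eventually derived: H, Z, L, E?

D holds, so N follows (R8).
From N and W, R2 gives X.
From N, J, and X, R10 gives M.
M holds, so C follows (R5).
N and C hold, so E follows (R1).
Z would need L (R9), but L is never established. L would need U (R11), but U is never established. No rule produces H, and it is not given.

E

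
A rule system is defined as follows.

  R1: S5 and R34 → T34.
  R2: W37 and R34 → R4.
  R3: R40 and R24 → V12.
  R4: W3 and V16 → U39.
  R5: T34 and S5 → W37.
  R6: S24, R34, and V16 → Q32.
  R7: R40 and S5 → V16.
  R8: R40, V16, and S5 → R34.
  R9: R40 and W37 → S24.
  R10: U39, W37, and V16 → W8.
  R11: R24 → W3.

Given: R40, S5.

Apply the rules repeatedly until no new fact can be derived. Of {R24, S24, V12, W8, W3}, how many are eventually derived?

R40 and S5 hold, so V16 follows (R7).
From R40, V16, and S5, R8 gives R34.
S5 and R34 hold, so T34 follows (R1).
From T34 and S5, R5 gives W37.
From R40 and W37, R9 gives S24.
No rule produces R24, and it is not given.
S24: reached.
V12 would need R40 and R24 (R3), but R24 is never established.
W8 would need U39, W37, and V16 (R10), but U39 is never established.
W3 would need R24 (R11), but R24 is never established.
Reached: S24 — 1 of the 5.

1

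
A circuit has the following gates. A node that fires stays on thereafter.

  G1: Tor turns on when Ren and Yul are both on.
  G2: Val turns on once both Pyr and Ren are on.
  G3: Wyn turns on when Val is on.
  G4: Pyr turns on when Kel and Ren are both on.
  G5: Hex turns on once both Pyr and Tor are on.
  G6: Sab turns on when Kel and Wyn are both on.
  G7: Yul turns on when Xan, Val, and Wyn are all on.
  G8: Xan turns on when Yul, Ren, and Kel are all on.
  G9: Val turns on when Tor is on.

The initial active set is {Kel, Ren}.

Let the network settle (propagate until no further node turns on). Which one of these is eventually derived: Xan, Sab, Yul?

Kel and Ren are on, so Pyr turns on (G4).
Pyr and Ren are on, so Val turns on (G2).
Val is on, so Wyn turns on (G3).
Kel and Wyn are on, so Sab turns on (G6).
Yul would need Xan, Val, and Wyn (G7), but Xan never turns on. Xan would need Yul, Ren, and Kel (G8), but Yul never turns on.

Sab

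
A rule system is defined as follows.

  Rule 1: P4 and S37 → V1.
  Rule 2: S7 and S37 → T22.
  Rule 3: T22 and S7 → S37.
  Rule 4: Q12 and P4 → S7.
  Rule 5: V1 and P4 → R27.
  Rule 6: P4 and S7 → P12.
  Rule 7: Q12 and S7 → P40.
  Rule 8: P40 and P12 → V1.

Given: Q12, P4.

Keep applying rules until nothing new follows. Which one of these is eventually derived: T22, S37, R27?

Q12 and P4 hold, so S7 follows (Rule 4).
P4 and S7 hold, so P12 follows (Rule 6).
Q12 and S7 hold, so P40 follows (Rule 7).
From P40 and P12, Rule 8 gives V1.
From V1 and P4, Rule 5 gives R27.
T22 would need S7 and S37 (Rule 2), but S37 is never established. S37 would need T22 and S7 (Rule 3), but T22 is never established.

R27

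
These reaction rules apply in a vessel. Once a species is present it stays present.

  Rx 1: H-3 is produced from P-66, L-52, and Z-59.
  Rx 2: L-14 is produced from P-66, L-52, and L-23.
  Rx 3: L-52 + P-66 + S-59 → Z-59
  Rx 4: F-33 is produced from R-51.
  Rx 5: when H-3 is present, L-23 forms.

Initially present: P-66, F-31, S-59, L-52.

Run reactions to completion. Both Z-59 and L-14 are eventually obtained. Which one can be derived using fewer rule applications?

Z-59

Z-59: L-52, P-66, and S-59 present → Z-59 forms (Rx 3). [1 rule application]
L-14: L-52, P-66, and S-59 present → Z-59 forms (Rx 3). P-66, L-52, and Z-59 present → H-3 forms (Rx 1). H-3 present → L-23 forms (Rx 5). P-66, L-52, and L-23 present → L-14 forms (Rx 2). [4 rule applications]
Z-59 needs fewer.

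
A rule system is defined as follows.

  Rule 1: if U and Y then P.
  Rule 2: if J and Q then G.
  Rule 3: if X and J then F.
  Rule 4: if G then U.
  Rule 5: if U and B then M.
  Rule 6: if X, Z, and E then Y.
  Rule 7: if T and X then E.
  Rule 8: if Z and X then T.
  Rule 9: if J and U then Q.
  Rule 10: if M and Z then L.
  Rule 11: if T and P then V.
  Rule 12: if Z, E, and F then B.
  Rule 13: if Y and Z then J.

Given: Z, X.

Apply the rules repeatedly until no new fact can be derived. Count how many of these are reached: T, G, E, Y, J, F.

Z and X hold, so T follows (Rule 8).
T and X hold, so E follows (Rule 7).
From X, Z, and E, Rule 6 gives Y.
From Y and Z, Rule 13 gives J.
From X and J, Rule 3 gives F.
T: reached.
G would need J and Q (Rule 2), but Q is never established.
E: reached.
Y: reached.
J: reached.
F: reached.
Reached: T, E, Y, J, and F — 5 of the 6.

5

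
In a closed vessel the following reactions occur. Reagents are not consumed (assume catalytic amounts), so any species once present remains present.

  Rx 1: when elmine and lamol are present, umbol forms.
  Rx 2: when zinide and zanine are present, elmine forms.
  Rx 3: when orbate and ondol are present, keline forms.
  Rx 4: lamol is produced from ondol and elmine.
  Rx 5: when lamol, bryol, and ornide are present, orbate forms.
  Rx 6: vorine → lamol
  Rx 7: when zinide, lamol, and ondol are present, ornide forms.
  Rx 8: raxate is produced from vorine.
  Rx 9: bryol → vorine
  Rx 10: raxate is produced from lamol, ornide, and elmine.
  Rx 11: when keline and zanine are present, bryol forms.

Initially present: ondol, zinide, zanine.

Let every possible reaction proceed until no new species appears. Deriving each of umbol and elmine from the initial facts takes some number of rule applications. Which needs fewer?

elmine: zinide and zanine present → elmine forms (Rx 2). [1 rule application]
umbol: zinide and zanine present → elmine forms (Rx 2). ondol and elmine present → lamol forms (Rx 4). elmine and lamol present → umbol forms (Rx 1). [3 rule applications]
elmine needs fewer.

elmine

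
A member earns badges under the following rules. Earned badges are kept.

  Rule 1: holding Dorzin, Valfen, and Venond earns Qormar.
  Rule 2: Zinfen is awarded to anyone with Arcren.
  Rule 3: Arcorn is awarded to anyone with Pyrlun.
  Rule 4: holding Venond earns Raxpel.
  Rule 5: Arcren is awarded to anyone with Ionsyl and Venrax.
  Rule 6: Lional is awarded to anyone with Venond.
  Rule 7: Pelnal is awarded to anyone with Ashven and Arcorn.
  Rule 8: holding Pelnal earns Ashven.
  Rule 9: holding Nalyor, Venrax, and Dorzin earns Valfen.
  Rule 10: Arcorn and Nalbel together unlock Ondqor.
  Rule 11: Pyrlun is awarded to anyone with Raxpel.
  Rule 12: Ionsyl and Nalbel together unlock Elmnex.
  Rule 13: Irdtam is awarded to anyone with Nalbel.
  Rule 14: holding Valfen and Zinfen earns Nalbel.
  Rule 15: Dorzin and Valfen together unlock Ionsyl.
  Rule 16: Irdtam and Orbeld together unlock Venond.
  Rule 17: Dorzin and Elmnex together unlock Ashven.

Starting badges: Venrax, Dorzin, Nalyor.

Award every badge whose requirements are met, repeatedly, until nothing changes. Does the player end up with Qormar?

Qormar would need Dorzin, Valfen, and Venond (Rule 1), but Venond is never earned.

No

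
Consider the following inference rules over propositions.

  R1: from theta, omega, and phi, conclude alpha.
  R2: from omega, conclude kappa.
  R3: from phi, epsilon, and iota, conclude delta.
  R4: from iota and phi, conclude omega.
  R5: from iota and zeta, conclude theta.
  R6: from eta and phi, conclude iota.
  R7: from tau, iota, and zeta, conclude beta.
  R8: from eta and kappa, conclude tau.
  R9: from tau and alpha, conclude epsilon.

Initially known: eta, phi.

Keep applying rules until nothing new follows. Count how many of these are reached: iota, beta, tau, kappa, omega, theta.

4

eta and phi hold, so iota follows (R6).
From iota and phi, R4 gives omega.
From omega, R2 gives kappa.
From eta and kappa, R8 gives tau.
iota: reached.
beta would need tau, iota, and zeta (R7), but zeta is never established.
tau: reached.
kappa: reached.
omega: reached.
theta would need iota and zeta (R5), but zeta is never established.
Reached: iota, tau, kappa, and omega — 4 of the 6.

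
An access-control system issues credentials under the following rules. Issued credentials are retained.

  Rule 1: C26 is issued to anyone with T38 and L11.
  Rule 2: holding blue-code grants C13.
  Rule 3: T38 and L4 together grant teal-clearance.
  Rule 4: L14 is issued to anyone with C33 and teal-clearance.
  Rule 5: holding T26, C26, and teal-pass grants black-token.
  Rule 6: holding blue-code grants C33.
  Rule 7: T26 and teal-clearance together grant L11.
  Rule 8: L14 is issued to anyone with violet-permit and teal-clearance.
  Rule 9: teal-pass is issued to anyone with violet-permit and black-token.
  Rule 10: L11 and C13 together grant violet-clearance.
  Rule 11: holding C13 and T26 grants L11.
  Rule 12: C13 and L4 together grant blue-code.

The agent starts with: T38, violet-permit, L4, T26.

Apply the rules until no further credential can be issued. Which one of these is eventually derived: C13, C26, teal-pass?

Holding T38 and L4 grants teal-clearance (Rule 3).
Holding T26 and teal-clearance grants L11 (Rule 7).
Holding T38 and L11 grants C26 (Rule 1).
C13 would need blue-code (Rule 2), but blue-code is never granted. teal-pass would need violet-permit and black-token (Rule 9), but black-token is never granted.

C26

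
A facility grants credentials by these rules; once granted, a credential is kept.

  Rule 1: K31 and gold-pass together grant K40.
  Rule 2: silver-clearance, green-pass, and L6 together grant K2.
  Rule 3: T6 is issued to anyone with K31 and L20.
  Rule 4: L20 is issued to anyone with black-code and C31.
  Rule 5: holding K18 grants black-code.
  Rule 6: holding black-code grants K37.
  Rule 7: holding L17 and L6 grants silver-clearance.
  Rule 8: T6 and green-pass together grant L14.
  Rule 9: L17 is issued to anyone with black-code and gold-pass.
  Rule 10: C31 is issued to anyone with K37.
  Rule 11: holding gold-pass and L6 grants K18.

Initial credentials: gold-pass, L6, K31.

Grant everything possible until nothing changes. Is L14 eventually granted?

No

L14 would need T6 and green-pass (Rule 8), but green-pass is never granted.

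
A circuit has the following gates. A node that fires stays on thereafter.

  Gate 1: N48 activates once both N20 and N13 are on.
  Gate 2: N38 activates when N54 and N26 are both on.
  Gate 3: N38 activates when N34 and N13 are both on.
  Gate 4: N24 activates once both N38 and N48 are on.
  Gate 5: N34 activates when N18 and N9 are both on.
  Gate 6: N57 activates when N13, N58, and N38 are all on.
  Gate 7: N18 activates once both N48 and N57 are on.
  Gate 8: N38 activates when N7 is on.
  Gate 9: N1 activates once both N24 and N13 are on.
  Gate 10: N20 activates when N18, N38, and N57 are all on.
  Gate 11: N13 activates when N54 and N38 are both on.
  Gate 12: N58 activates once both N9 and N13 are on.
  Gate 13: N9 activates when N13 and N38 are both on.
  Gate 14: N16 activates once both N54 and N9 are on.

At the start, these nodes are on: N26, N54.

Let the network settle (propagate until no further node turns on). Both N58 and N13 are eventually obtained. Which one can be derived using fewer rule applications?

N13: N54 and N26 are on, so N38 activates (Gate 2). Gate 11: N54 and N38 on → N13 on. [2 rule applications]
N58: Gate 2: N54 and N26 on → N38 on. N54 and N38 are on, so N13 activates (Gate 11). N13 and N38 are on, so N9 activates (Gate 13). N9 and N13 are on, so N58 activates (Gate 12). [4 rule applications]
N13 needs fewer.

N13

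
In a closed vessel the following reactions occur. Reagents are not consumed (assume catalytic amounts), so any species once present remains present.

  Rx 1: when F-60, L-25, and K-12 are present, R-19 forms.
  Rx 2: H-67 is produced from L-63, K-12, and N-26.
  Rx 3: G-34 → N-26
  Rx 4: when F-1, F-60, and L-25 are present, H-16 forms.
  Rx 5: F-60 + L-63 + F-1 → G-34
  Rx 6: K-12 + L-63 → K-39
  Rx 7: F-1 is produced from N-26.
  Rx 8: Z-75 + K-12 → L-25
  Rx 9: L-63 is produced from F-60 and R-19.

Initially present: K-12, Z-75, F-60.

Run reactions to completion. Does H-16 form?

H-16 would need F-1, F-60, and L-25 (Rx 4), but F-1 never forms.

No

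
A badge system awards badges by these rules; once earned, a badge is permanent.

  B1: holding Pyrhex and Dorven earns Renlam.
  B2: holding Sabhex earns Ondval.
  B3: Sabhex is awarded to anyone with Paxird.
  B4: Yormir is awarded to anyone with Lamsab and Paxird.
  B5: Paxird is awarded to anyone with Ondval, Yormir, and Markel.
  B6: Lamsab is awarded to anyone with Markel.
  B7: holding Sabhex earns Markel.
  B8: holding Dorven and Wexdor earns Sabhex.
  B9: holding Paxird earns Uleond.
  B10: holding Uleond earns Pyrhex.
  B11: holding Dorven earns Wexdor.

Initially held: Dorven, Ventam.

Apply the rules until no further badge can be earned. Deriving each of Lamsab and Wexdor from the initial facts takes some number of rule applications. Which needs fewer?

Wexdor: With Dorven, Wexdor is earned (B11). [1 rule application]
Lamsab: With Dorven, Wexdor is earned (B11). With Dorven and Wexdor, Sabhex is earned (B8). With Sabhex, Markel is earned (B7). With Markel, Lamsab is earned (B6). [4 rule applications]
Wexdor needs fewer.

Wexdor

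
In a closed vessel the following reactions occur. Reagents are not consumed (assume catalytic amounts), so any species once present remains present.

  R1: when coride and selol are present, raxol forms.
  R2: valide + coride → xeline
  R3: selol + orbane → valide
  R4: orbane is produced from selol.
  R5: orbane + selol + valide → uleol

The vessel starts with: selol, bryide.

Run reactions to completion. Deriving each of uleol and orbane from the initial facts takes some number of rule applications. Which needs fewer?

orbane: selol present → orbane forms (R4). [1 rule application]
uleol: selol present → orbane forms (R4). selol and orbane present → valide forms (R3). orbane, selol, and valide present → uleol forms (R5). [3 rule applications]
orbane needs fewer.

orbane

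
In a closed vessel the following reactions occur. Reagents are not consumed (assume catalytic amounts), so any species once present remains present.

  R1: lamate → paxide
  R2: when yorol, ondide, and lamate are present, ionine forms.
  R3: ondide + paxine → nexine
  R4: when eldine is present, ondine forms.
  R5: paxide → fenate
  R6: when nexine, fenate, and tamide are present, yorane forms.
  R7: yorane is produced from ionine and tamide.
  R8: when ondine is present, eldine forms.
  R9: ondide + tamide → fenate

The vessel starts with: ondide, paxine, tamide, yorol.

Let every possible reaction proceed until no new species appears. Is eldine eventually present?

eldine would need ondine (R8), but ondine never forms.

No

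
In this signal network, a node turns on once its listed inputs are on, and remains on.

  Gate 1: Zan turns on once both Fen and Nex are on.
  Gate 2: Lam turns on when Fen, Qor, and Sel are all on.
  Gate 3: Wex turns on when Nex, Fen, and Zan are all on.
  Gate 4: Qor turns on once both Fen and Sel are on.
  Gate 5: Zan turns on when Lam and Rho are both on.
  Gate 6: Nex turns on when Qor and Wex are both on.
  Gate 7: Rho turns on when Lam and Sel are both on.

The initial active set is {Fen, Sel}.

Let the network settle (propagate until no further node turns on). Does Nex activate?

No

Nex would need Qor and Wex (Gate 6), but Wex never turns on.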